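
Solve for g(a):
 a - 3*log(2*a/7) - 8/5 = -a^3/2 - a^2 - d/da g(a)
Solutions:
 g(a) = C1 - a^4/8 - a^3/3 - a^2/2 + 3*a*log(a) + a*log(8/343) - 7*a/5


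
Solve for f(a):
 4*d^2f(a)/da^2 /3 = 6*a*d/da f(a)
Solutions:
 f(a) = C1 + C2*erfi(3*a/2)


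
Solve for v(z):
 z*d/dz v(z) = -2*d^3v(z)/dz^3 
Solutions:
 v(z) = C1 + Integral(C2*airyai(-2^(2/3)*z/2) + C3*airybi(-2^(2/3)*z/2), z)


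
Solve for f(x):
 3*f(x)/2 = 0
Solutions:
 f(x) = 0


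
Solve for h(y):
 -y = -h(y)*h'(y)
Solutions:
 h(y) = -sqrt(C1 + y^2)
 h(y) = sqrt(C1 + y^2)


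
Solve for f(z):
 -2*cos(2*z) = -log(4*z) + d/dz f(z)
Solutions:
 f(z) = C1 + z*log(z) - z + 2*z*log(2) - sin(2*z)


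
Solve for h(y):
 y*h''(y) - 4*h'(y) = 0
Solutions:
 h(y) = C1 + C2*y^5


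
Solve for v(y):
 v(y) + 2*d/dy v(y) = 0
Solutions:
 v(y) = C1*exp(-y/2)


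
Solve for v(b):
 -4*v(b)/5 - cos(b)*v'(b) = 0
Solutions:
 v(b) = C1*(sin(b) - 1)^(2/5)/(sin(b) + 1)^(2/5)


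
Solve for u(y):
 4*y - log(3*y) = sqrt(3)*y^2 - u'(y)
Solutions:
 u(y) = C1 + sqrt(3)*y^3/3 - 2*y^2 + y*log(y) - y + y*log(3)


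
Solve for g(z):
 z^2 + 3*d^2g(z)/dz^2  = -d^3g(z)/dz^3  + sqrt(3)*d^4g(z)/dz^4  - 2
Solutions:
 g(z) = C1 + C2*z + C3*exp(sqrt(3)*z*(1 - sqrt(1 + 12*sqrt(3)))/6) + C4*exp(sqrt(3)*z*(1 + sqrt(1 + 12*sqrt(3)))/6) - z^4/36 + z^3/27 + z^2*(-10 - 3*sqrt(3))/27


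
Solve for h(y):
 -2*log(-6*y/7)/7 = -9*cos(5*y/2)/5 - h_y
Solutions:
 h(y) = C1 + 2*y*log(-y)/7 - 2*y*log(7)/7 - 2*y/7 + 2*y*log(6)/7 - 18*sin(5*y/2)/25


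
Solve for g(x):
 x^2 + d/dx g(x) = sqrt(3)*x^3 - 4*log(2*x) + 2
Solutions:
 g(x) = C1 + sqrt(3)*x^4/4 - x^3/3 - 4*x*log(x) - x*log(16) + 6*x


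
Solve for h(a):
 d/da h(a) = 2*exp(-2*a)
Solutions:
 h(a) = C1 - exp(-2*a)


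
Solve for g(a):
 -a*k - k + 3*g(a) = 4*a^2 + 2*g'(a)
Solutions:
 g(a) = C1*exp(3*a/2) + 4*a^2/3 + a*k/3 + 16*a/9 + 5*k/9 + 32/27


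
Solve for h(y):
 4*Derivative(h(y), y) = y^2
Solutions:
 h(y) = C1 + y^3/12


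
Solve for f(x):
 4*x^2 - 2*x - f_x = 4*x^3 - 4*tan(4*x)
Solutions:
 f(x) = C1 - x^4 + 4*x^3/3 - x^2 - log(cos(4*x))


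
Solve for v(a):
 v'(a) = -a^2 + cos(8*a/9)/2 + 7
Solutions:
 v(a) = C1 - a^3/3 + 7*a + 9*sin(8*a/9)/16


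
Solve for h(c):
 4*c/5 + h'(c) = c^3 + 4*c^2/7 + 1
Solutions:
 h(c) = C1 + c^4/4 + 4*c^3/21 - 2*c^2/5 + c


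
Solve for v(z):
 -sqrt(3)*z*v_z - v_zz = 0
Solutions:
 v(z) = C1 + C2*erf(sqrt(2)*3^(1/4)*z/2)


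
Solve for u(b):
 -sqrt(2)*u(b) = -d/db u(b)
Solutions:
 u(b) = C1*exp(sqrt(2)*b)


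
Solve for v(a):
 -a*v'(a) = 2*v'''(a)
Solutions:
 v(a) = C1 + Integral(C2*airyai(-2^(2/3)*a/2) + C3*airybi(-2^(2/3)*a/2), a)


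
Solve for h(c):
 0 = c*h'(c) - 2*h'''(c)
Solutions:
 h(c) = C1 + Integral(C2*airyai(2^(2/3)*c/2) + C3*airybi(2^(2/3)*c/2), c)


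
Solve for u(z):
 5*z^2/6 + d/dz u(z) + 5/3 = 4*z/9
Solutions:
 u(z) = C1 - 5*z^3/18 + 2*z^2/9 - 5*z/3


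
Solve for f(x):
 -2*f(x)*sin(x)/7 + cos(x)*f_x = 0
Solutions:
 f(x) = C1/cos(x)^(2/7)


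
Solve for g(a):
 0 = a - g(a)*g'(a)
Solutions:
 g(a) = -sqrt(C1 + a^2)
 g(a) = sqrt(C1 + a^2)


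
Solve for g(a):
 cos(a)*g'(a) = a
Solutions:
 g(a) = C1 + Integral(a/cos(a), a)


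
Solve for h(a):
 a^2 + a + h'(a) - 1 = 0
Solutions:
 h(a) = C1 - a^3/3 - a^2/2 + a


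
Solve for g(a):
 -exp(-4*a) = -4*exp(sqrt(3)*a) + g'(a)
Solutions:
 g(a) = C1 + 4*sqrt(3)*exp(sqrt(3)*a)/3 + exp(-4*a)/4


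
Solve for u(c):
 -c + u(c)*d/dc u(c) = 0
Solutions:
 u(c) = -sqrt(C1 + c^2)
 u(c) = sqrt(C1 + c^2)


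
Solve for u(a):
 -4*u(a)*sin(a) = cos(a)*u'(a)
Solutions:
 u(a) = C1*cos(a)^4


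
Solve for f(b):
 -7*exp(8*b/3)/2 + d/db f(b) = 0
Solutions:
 f(b) = C1 + 21*exp(8*b/3)/16


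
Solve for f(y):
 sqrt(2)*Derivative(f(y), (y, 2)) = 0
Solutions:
 f(y) = C1 + C2*y


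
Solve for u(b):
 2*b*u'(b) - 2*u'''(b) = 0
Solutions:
 u(b) = C1 + Integral(C2*airyai(b) + C3*airybi(b), b)


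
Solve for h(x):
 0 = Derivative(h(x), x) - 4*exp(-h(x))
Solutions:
 h(x) = log(C1 + 4*x)


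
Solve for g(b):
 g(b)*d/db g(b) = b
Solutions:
 g(b) = -sqrt(C1 + b^2)
 g(b) = sqrt(C1 + b^2)


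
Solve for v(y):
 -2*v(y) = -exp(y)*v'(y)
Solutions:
 v(y) = C1*exp(-2*exp(-y))


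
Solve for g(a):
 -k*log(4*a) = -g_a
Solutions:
 g(a) = C1 + a*k*log(a) - a*k + a*k*log(4)


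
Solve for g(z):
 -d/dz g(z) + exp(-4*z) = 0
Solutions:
 g(z) = C1 - exp(-4*z)/4


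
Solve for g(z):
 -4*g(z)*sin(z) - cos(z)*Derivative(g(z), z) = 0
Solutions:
 g(z) = C1*cos(z)^4


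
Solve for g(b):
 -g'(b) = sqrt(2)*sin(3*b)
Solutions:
 g(b) = C1 + sqrt(2)*cos(3*b)/3


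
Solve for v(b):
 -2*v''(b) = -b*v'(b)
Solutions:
 v(b) = C1 + C2*erfi(b/2)


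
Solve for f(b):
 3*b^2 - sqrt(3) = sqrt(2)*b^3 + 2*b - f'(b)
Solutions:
 f(b) = C1 + sqrt(2)*b^4/4 - b^3 + b^2 + sqrt(3)*b


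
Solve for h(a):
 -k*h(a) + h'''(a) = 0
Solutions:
 h(a) = C1*exp(a*k^(1/3)) + C2*exp(a*k^(1/3)*(-1 + sqrt(3)*I)/2) + C3*exp(-a*k^(1/3)*(1 + sqrt(3)*I)/2)


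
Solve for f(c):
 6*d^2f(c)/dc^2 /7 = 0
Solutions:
 f(c) = C1 + C2*c


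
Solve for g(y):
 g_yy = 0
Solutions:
 g(y) = C1 + C2*y


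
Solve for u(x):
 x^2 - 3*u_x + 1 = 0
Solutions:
 u(x) = C1 + x^3/9 + x/3


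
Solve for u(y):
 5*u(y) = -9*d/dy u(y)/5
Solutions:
 u(y) = C1*exp(-25*y/9)


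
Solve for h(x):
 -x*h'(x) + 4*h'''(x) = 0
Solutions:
 h(x) = C1 + Integral(C2*airyai(2^(1/3)*x/2) + C3*airybi(2^(1/3)*x/2), x)


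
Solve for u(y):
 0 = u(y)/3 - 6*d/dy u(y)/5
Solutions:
 u(y) = C1*exp(5*y/18)


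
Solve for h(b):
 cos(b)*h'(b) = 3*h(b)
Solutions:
 h(b) = C1*(sin(b) + 1)^(3/2)/(sin(b) - 1)^(3/2)


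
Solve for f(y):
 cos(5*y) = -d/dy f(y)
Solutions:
 f(y) = C1 - sin(5*y)/5


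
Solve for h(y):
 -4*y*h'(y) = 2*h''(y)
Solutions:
 h(y) = C1 + C2*erf(y)


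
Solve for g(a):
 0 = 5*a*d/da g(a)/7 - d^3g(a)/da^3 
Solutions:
 g(a) = C1 + Integral(C2*airyai(5^(1/3)*7^(2/3)*a/7) + C3*airybi(5^(1/3)*7^(2/3)*a/7), a)


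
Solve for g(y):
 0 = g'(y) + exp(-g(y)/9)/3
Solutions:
 g(y) = 9*log(C1 - y/27)


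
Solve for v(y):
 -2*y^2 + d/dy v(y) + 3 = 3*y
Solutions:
 v(y) = C1 + 2*y^3/3 + 3*y^2/2 - 3*y


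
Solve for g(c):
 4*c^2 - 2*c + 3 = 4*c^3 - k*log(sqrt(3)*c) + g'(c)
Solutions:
 g(c) = C1 - c^4 + 4*c^3/3 - c^2 + c*k*log(c) - c*k + c*k*log(3)/2 + 3*c


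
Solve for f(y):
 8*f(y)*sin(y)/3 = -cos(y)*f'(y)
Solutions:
 f(y) = C1*cos(y)^(8/3)


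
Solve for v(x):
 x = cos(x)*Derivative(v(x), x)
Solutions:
 v(x) = C1 + Integral(x/cos(x), x)


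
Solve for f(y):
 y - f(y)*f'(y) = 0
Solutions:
 f(y) = -sqrt(C1 + y^2)
 f(y) = sqrt(C1 + y^2)


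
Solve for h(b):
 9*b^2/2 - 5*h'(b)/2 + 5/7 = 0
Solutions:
 h(b) = C1 + 3*b^3/5 + 2*b/7


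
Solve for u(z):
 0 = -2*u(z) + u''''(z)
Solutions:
 u(z) = C1*exp(-2^(1/4)*z) + C2*exp(2^(1/4)*z) + C3*sin(2^(1/4)*z) + C4*cos(2^(1/4)*z)


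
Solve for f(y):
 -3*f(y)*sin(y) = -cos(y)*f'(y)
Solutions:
 f(y) = C1/cos(y)^3


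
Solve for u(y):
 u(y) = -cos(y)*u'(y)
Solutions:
 u(y) = C1*sqrt(sin(y) - 1)/sqrt(sin(y) + 1)


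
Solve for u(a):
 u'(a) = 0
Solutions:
 u(a) = C1


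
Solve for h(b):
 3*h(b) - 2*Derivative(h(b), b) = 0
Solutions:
 h(b) = C1*exp(3*b/2)


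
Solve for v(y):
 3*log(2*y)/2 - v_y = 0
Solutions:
 v(y) = C1 + 3*y*log(y)/2 - 3*y/2 + 3*y*log(2)/2


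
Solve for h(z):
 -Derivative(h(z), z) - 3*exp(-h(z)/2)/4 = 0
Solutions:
 h(z) = 2*log(C1 - 3*z/8)


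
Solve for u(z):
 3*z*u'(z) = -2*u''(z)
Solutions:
 u(z) = C1 + C2*erf(sqrt(3)*z/2)


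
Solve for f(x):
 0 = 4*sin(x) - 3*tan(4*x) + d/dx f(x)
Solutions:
 f(x) = C1 - 3*log(cos(4*x))/4 + 4*cos(x)


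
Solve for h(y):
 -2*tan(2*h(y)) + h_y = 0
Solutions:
 h(y) = -asin(C1*exp(4*y))/2 + pi/2
 h(y) = asin(C1*exp(4*y))/2


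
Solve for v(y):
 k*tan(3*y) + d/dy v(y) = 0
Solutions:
 v(y) = C1 + k*log(cos(3*y))/3


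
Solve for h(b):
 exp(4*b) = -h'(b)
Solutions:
 h(b) = C1 - exp(4*b)/4


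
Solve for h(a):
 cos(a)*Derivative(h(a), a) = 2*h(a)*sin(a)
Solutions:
 h(a) = C1/cos(a)^2


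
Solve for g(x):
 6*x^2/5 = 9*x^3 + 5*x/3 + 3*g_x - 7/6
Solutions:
 g(x) = C1 - 3*x^4/4 + 2*x^3/15 - 5*x^2/18 + 7*x/18


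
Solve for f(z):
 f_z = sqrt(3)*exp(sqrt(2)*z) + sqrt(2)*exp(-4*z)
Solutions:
 f(z) = C1 + sqrt(6)*exp(sqrt(2)*z)/2 - sqrt(2)*exp(-4*z)/4


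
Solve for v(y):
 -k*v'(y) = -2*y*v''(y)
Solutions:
 v(y) = C1 + y^(re(k)/2 + 1)*(C2*sin(log(y)*Abs(im(k))/2) + C3*cos(log(y)*im(k)/2))


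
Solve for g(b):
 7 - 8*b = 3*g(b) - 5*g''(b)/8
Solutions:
 g(b) = C1*exp(-2*sqrt(30)*b/5) + C2*exp(2*sqrt(30)*b/5) - 8*b/3 + 7/3


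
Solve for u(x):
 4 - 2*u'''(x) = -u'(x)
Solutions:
 u(x) = C1 + C2*exp(-sqrt(2)*x/2) + C3*exp(sqrt(2)*x/2) - 4*x


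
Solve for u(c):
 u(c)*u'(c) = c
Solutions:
 u(c) = -sqrt(C1 + c^2)
 u(c) = sqrt(C1 + c^2)


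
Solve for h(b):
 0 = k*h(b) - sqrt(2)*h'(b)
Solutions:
 h(b) = C1*exp(sqrt(2)*b*k/2)


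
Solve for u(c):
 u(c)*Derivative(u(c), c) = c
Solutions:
 u(c) = -sqrt(C1 + c^2)
 u(c) = sqrt(C1 + c^2)


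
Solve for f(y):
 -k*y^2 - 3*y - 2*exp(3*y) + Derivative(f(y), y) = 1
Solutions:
 f(y) = C1 + k*y^3/3 + 3*y^2/2 + y + 2*exp(3*y)/3


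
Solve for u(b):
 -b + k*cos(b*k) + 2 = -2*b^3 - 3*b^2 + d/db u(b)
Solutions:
 u(b) = C1 + b^4/2 + b^3 - b^2/2 + 2*b + sin(b*k)


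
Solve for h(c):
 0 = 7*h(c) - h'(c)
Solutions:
 h(c) = C1*exp(7*c)


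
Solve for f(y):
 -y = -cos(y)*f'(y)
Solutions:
 f(y) = C1 + Integral(y/cos(y), y)


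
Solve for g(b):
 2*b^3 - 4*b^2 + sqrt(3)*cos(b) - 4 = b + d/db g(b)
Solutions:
 g(b) = C1 + b^4/2 - 4*b^3/3 - b^2/2 - 4*b + sqrt(3)*sin(b)


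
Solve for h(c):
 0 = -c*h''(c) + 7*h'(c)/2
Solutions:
 h(c) = C1 + C2*c^(9/2)


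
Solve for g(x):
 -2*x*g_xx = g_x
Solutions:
 g(x) = C1 + C2*sqrt(x)


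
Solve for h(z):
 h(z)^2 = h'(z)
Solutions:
 h(z) = -1/(C1 + z)


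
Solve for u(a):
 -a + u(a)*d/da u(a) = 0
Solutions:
 u(a) = -sqrt(C1 + a^2)
 u(a) = sqrt(C1 + a^2)


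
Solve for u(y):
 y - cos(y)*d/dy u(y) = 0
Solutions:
 u(y) = C1 + Integral(y/cos(y), y)


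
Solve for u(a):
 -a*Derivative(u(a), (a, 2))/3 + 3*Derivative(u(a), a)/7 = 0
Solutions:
 u(a) = C1 + C2*a^(16/7)


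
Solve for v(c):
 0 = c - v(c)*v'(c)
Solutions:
 v(c) = -sqrt(C1 + c^2)
 v(c) = sqrt(C1 + c^2)


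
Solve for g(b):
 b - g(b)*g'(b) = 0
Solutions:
 g(b) = -sqrt(C1 + b^2)
 g(b) = sqrt(C1 + b^2)


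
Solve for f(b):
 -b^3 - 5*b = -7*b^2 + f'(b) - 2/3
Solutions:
 f(b) = C1 - b^4/4 + 7*b^3/3 - 5*b^2/2 + 2*b/3


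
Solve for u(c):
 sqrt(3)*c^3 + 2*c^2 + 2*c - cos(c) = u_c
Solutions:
 u(c) = C1 + sqrt(3)*c^4/4 + 2*c^3/3 + c^2 - sin(c)


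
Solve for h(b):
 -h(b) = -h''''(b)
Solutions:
 h(b) = C1*exp(-b) + C2*exp(b) + C3*sin(b) + C4*cos(b)


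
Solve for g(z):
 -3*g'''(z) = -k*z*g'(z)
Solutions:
 g(z) = C1 + Integral(C2*airyai(3^(2/3)*k^(1/3)*z/3) + C3*airybi(3^(2/3)*k^(1/3)*z/3), z)


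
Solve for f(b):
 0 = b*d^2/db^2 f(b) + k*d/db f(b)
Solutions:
 f(b) = C1 + b^(1 - re(k))*(C2*sin(log(b)*Abs(im(k))) + C3*cos(log(b)*im(k)))


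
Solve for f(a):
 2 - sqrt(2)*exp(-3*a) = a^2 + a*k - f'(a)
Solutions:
 f(a) = C1 + a^3/3 + a^2*k/2 - 2*a - sqrt(2)*exp(-3*a)/3


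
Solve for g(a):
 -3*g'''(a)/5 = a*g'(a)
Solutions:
 g(a) = C1 + Integral(C2*airyai(-3^(2/3)*5^(1/3)*a/3) + C3*airybi(-3^(2/3)*5^(1/3)*a/3), a)


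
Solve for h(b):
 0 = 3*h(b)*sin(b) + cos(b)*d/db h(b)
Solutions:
 h(b) = C1*cos(b)^3


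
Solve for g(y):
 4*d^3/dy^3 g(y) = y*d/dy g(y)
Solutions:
 g(y) = C1 + Integral(C2*airyai(2^(1/3)*y/2) + C3*airybi(2^(1/3)*y/2), y)


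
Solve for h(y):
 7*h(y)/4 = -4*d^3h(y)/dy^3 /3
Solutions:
 h(y) = C3*exp(-2^(2/3)*21^(1/3)*y/4) + (C1*sin(2^(2/3)*3^(5/6)*7^(1/3)*y/8) + C2*cos(2^(2/3)*3^(5/6)*7^(1/3)*y/8))*exp(2^(2/3)*21^(1/3)*y/8)


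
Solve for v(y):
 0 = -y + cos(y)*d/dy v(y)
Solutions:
 v(y) = C1 + Integral(y/cos(y), y)


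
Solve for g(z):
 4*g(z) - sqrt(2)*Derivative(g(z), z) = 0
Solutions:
 g(z) = C1*exp(2*sqrt(2)*z)


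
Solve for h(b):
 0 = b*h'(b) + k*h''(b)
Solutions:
 h(b) = C1 + C2*sqrt(k)*erf(sqrt(2)*b*sqrt(1/k)/2)


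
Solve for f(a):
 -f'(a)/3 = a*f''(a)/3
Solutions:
 f(a) = C1 + C2*log(a)


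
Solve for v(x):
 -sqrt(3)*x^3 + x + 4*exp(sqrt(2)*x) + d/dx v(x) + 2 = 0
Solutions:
 v(x) = C1 + sqrt(3)*x^4/4 - x^2/2 - 2*x - 2*sqrt(2)*exp(sqrt(2)*x)


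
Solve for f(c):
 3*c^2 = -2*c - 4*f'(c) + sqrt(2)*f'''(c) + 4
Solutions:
 f(c) = C1 + C2*exp(-2^(3/4)*c) + C3*exp(2^(3/4)*c) - c^3/4 - c^2/4 - 3*sqrt(2)*c/8 + c


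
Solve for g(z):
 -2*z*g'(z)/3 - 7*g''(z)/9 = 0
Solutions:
 g(z) = C1 + C2*erf(sqrt(21)*z/7)


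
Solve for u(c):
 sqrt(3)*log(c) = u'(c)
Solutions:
 u(c) = C1 + sqrt(3)*c*log(c) - sqrt(3)*c


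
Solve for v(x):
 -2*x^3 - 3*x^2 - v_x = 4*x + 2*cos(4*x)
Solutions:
 v(x) = C1 - x^4/2 - x^3 - 2*x^2 - sin(4*x)/2


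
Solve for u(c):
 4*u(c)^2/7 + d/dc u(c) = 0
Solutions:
 u(c) = 7/(C1 + 4*c)


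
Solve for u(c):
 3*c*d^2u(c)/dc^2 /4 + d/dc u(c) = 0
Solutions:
 u(c) = C1 + C2/c^(1/3)


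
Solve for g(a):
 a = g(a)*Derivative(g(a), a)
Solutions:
 g(a) = -sqrt(C1 + a^2)
 g(a) = sqrt(C1 + a^2)


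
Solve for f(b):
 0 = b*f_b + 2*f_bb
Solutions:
 f(b) = C1 + C2*erf(b/2)


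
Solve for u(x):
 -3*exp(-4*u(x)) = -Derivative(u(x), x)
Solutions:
 u(x) = log(-I*(C1 + 12*x)^(1/4))
 u(x) = log(I*(C1 + 12*x)^(1/4))
 u(x) = log(-(C1 + 12*x)^(1/4))
 u(x) = log(C1 + 12*x)/4


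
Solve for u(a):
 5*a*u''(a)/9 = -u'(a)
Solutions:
 u(a) = C1 + C2/a^(4/5)


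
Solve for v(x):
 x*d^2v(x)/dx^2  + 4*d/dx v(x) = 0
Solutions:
 v(x) = C1 + C2/x^3


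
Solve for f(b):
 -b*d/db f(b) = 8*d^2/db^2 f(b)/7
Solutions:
 f(b) = C1 + C2*erf(sqrt(7)*b/4)


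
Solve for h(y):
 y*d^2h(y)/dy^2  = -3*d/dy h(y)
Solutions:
 h(y) = C1 + C2/y^2


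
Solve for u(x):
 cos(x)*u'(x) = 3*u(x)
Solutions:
 u(x) = C1*(sin(x) + 1)^(3/2)/(sin(x) - 1)^(3/2)


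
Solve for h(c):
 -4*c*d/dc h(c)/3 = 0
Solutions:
 h(c) = C1


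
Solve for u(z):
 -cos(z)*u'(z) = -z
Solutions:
 u(z) = C1 + Integral(z/cos(z), z)


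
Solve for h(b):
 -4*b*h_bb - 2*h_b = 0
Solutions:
 h(b) = C1 + C2*sqrt(b)


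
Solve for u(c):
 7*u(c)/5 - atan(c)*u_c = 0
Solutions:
 u(c) = C1*exp(7*Integral(1/atan(c), c)/5)


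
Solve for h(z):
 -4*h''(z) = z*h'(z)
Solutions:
 h(z) = C1 + C2*erf(sqrt(2)*z/4)


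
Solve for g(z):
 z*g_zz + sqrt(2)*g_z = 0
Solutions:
 g(z) = C1 + C2*z^(1 - sqrt(2))


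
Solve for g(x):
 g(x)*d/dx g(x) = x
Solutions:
 g(x) = -sqrt(C1 + x^2)
 g(x) = sqrt(C1 + x^2)


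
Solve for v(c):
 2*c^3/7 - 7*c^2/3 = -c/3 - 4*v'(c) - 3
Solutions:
 v(c) = C1 - c^4/56 + 7*c^3/36 - c^2/24 - 3*c/4


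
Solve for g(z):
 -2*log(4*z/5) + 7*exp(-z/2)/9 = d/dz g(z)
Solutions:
 g(z) = C1 - 2*z*log(z) + 2*z*(-2*log(2) + 1 + log(5)) - 14*exp(-z/2)/9


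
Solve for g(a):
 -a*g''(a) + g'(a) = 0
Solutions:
 g(a) = C1 + C2*a^2


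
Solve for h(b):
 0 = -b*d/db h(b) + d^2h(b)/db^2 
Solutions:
 h(b) = C1 + C2*erfi(sqrt(2)*b/2)


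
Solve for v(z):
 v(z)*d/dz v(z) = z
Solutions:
 v(z) = -sqrt(C1 + z^2)
 v(z) = sqrt(C1 + z^2)


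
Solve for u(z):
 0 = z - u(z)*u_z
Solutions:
 u(z) = -sqrt(C1 + z^2)
 u(z) = sqrt(C1 + z^2)


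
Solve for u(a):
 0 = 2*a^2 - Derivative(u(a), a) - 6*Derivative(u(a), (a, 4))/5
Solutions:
 u(a) = C1 + C4*exp(-5^(1/3)*6^(2/3)*a/6) + 2*a^3/3 + (C2*sin(2^(2/3)*3^(1/6)*5^(1/3)*a/4) + C3*cos(2^(2/3)*3^(1/6)*5^(1/3)*a/4))*exp(5^(1/3)*6^(2/3)*a/12)


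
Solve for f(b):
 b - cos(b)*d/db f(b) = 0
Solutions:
 f(b) = C1 + Integral(b/cos(b), b)


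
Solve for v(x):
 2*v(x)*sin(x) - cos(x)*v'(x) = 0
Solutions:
 v(x) = C1/cos(x)^2


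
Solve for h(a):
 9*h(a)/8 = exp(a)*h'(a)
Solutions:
 h(a) = C1*exp(-9*exp(-a)/8)


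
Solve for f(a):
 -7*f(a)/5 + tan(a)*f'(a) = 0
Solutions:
 f(a) = C1*sin(a)^(7/5)


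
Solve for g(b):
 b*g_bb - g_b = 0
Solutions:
 g(b) = C1 + C2*b^2


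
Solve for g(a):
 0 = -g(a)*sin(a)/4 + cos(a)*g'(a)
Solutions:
 g(a) = C1/cos(a)^(1/4)


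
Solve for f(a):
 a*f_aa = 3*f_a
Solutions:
 f(a) = C1 + C2*a^4


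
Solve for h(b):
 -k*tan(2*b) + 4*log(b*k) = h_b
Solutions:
 h(b) = C1 + 4*b*log(b*k) - 4*b + k*log(cos(2*b))/2


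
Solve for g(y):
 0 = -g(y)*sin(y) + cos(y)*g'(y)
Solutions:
 g(y) = C1/cos(y)


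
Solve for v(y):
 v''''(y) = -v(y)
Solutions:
 v(y) = (C1*sin(sqrt(2)*y/2) + C2*cos(sqrt(2)*y/2))*exp(-sqrt(2)*y/2) + (C3*sin(sqrt(2)*y/2) + C4*cos(sqrt(2)*y/2))*exp(sqrt(2)*y/2)


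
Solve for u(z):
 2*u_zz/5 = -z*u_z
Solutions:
 u(z) = C1 + C2*erf(sqrt(5)*z/2)


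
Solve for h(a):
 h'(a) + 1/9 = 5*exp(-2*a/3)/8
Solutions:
 h(a) = C1 - a/9 - 15*exp(-2*a/3)/16


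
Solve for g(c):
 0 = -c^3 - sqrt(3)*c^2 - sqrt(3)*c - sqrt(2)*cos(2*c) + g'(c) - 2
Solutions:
 g(c) = C1 + c^4/4 + sqrt(3)*c^3/3 + sqrt(3)*c^2/2 + 2*c + sqrt(2)*sin(2*c)/2


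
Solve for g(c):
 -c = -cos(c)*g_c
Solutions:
 g(c) = C1 + Integral(c/cos(c), c)


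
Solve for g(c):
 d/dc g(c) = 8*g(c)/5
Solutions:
 g(c) = C1*exp(8*c/5)


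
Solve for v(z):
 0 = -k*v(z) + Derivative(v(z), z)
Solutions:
 v(z) = C1*exp(k*z)


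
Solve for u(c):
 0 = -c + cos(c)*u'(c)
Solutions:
 u(c) = C1 + Integral(c/cos(c), c)


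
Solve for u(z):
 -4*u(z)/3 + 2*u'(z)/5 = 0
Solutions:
 u(z) = C1*exp(10*z/3)


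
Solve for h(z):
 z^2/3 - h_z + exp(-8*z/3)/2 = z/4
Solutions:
 h(z) = C1 + z^3/9 - z^2/8 - 3*exp(-8*z/3)/16


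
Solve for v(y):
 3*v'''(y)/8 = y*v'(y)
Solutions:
 v(y) = C1 + Integral(C2*airyai(2*3^(2/3)*y/3) + C3*airybi(2*3^(2/3)*y/3), y)


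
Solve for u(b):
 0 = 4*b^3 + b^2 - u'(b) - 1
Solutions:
 u(b) = C1 + b^4 + b^3/3 - b


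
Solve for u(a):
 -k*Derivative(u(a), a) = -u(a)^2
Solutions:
 u(a) = -k/(C1*k + a)


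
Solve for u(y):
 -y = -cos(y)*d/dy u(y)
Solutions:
 u(y) = C1 + Integral(y/cos(y), y)


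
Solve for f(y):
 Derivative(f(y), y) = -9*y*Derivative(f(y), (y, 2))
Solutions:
 f(y) = C1 + C2*y^(8/9)


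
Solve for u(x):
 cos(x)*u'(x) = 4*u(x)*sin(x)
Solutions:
 u(x) = C1/cos(x)^4


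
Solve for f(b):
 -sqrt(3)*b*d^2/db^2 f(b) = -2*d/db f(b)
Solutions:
 f(b) = C1 + C2*b^(1 + 2*sqrt(3)/3)


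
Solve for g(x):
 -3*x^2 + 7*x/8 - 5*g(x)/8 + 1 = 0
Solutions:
 g(x) = -24*x^2/5 + 7*x/5 + 8/5


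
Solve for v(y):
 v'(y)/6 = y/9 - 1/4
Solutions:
 v(y) = C1 + y^2/3 - 3*y/2


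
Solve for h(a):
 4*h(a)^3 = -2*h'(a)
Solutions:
 h(a) = -sqrt(2)*sqrt(-1/(C1 - 2*a))/2
 h(a) = sqrt(2)*sqrt(-1/(C1 - 2*a))/2


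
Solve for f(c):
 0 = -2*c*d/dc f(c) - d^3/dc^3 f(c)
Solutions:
 f(c) = C1 + Integral(C2*airyai(-2^(1/3)*c) + C3*airybi(-2^(1/3)*c), c)


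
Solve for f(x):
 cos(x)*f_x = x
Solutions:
 f(x) = C1 + Integral(x/cos(x), x)


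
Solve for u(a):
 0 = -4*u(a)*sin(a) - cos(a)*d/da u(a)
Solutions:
 u(a) = C1*cos(a)^4


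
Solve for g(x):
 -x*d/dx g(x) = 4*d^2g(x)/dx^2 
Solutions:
 g(x) = C1 + C2*erf(sqrt(2)*x/4)


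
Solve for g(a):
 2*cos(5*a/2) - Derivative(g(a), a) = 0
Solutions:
 g(a) = C1 + 4*sin(5*a/2)/5


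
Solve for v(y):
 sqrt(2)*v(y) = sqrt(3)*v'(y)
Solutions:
 v(y) = C1*exp(sqrt(6)*y/3)


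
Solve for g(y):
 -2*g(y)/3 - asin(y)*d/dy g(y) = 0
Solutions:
 g(y) = C1*exp(-2*Integral(1/asin(y), y)/3)


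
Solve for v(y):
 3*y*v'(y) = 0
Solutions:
 v(y) = C1


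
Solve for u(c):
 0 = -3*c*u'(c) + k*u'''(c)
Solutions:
 u(c) = C1 + Integral(C2*airyai(3^(1/3)*c*(1/k)^(1/3)) + C3*airybi(3^(1/3)*c*(1/k)^(1/3)), c)


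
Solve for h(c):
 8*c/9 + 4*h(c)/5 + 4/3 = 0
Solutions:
 h(c) = -10*c/9 - 5/3


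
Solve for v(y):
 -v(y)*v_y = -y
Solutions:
 v(y) = -sqrt(C1 + y^2)
 v(y) = sqrt(C1 + y^2)


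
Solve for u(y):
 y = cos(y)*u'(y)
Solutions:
 u(y) = C1 + Integral(y/cos(y), y)


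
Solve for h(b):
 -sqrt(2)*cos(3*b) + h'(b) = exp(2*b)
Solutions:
 h(b) = C1 + exp(2*b)/2 + sqrt(2)*sin(3*b)/3


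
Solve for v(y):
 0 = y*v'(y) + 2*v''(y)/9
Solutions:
 v(y) = C1 + C2*erf(3*y/2)


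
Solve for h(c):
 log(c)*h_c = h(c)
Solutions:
 h(c) = C1*exp(li(c))


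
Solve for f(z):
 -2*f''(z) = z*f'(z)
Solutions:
 f(z) = C1 + C2*erf(z/2)


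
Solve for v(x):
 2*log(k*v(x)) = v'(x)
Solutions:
 li(k*v(x))/k = C1 + 2*x


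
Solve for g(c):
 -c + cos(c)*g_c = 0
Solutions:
 g(c) = C1 + Integral(c/cos(c), c)


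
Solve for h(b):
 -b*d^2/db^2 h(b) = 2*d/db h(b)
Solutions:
 h(b) = C1 + C2/b


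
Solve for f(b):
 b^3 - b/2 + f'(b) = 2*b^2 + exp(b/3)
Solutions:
 f(b) = C1 - b^4/4 + 2*b^3/3 + b^2/4 + 3*exp(b/3)


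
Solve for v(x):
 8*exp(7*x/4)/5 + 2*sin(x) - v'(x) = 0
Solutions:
 v(x) = C1 + 32*exp(7*x/4)/35 - 2*cos(x)


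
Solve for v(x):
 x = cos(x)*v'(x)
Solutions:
 v(x) = C1 + Integral(x/cos(x), x)


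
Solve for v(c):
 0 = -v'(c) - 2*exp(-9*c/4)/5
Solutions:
 v(c) = C1 + 8*exp(-9*c/4)/45


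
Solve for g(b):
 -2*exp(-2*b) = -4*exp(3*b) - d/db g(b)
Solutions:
 g(b) = C1 - 4*exp(3*b)/3 - exp(-2*b)


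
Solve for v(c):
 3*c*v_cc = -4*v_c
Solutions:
 v(c) = C1 + C2/c^(1/3)


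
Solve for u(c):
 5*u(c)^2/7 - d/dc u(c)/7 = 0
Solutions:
 u(c) = -1/(C1 + 5*c)


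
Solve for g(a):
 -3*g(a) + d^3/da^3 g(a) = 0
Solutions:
 g(a) = C3*exp(3^(1/3)*a) + (C1*sin(3^(5/6)*a/2) + C2*cos(3^(5/6)*a/2))*exp(-3^(1/3)*a/2)


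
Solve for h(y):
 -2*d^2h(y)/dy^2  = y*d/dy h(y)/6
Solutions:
 h(y) = C1 + C2*erf(sqrt(6)*y/12)


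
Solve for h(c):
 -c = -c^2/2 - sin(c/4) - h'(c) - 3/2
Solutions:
 h(c) = C1 - c^3/6 + c^2/2 - 3*c/2 + 4*cos(c/4)


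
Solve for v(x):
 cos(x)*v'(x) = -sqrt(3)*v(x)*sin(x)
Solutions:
 v(x) = C1*cos(x)^(sqrt(3))


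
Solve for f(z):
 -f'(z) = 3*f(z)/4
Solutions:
 f(z) = C1*exp(-3*z/4)


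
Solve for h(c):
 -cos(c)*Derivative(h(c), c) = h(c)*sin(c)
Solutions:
 h(c) = C1*cos(c)


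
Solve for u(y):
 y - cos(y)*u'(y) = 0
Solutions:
 u(y) = C1 + Integral(y/cos(y), y)


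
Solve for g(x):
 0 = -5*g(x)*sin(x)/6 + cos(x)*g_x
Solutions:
 g(x) = C1/cos(x)^(5/6)


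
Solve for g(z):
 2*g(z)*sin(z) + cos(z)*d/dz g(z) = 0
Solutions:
 g(z) = C1*cos(z)^2


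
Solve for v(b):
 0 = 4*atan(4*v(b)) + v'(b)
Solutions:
 Integral(1/atan(4*_y), (_y, v(b))) = C1 - 4*b


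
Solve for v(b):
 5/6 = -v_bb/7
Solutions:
 v(b) = C1 + C2*b - 35*b^2/12


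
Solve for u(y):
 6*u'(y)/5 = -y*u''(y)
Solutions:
 u(y) = C1 + C2/y^(1/5)


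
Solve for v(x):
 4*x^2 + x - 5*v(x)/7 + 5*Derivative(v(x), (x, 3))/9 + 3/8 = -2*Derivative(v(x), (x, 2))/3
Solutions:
 v(x) = C1*exp(-x*(56*14^(1/3)/(15*sqrt(4505) + 1013)^(1/3) + 56 + 14^(2/3)*(15*sqrt(4505) + 1013)^(1/3))/140)*sin(14^(1/3)*sqrt(3)*x*(-14^(1/3)*(15*sqrt(4505) + 1013)^(1/3) + 56/(15*sqrt(4505) + 1013)^(1/3))/140) + C2*exp(-x*(56*14^(1/3)/(15*sqrt(4505) + 1013)^(1/3) + 56 + 14^(2/3)*(15*sqrt(4505) + 1013)^(1/3))/140)*cos(14^(1/3)*sqrt(3)*x*(-14^(1/3)*(15*sqrt(4505) + 1013)^(1/3) + 56/(15*sqrt(4505) + 1013)^(1/3))/140) + C3*exp(x*(-28 + 56*14^(1/3)/(15*sqrt(4505) + 1013)^(1/3) + 14^(2/3)*(15*sqrt(4505) + 1013)^(1/3))/70) + 28*x^2/5 + 7*x/5 + 6587/600


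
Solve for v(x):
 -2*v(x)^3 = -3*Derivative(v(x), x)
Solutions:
 v(x) = -sqrt(6)*sqrt(-1/(C1 + 2*x))/2
 v(x) = sqrt(6)*sqrt(-1/(C1 + 2*x))/2


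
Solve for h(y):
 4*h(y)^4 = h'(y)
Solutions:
 h(y) = (-1/(C1 + 12*y))^(1/3)
 h(y) = (-1/(C1 + 4*y))^(1/3)*(-3^(2/3) - 3*3^(1/6)*I)/6
 h(y) = (-1/(C1 + 4*y))^(1/3)*(-3^(2/3) + 3*3^(1/6)*I)/6


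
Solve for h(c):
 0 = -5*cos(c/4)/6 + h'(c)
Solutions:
 h(c) = C1 + 10*sin(c/4)/3


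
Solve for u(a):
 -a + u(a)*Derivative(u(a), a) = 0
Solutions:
 u(a) = -sqrt(C1 + a^2)
 u(a) = sqrt(C1 + a^2)


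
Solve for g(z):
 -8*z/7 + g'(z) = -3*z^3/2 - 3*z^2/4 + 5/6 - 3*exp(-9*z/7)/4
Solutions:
 g(z) = C1 - 3*z^4/8 - z^3/4 + 4*z^2/7 + 5*z/6 + 7*exp(-9*z/7)/12


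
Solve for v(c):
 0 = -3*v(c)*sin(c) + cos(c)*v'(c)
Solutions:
 v(c) = C1/cos(c)^3


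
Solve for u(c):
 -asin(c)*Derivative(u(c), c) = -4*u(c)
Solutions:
 u(c) = C1*exp(4*Integral(1/asin(c), c))


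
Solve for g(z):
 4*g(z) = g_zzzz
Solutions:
 g(z) = C1*exp(-sqrt(2)*z) + C2*exp(sqrt(2)*z) + C3*sin(sqrt(2)*z) + C4*cos(sqrt(2)*z)


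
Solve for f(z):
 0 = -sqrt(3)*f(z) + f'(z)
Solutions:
 f(z) = C1*exp(sqrt(3)*z)


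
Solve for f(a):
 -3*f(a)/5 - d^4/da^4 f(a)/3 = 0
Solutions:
 f(a) = (C1*sin(5^(3/4)*sqrt(6)*a/10) + C2*cos(5^(3/4)*sqrt(6)*a/10))*exp(-5^(3/4)*sqrt(6)*a/10) + (C3*sin(5^(3/4)*sqrt(6)*a/10) + C4*cos(5^(3/4)*sqrt(6)*a/10))*exp(5^(3/4)*sqrt(6)*a/10)


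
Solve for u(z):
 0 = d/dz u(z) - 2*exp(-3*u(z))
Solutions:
 u(z) = log(C1 + 6*z)/3
 u(z) = log((-3^(1/3) - 3^(5/6)*I)*(C1 + 2*z)^(1/3)/2)
 u(z) = log((-3^(1/3) + 3^(5/6)*I)*(C1 + 2*z)^(1/3)/2)


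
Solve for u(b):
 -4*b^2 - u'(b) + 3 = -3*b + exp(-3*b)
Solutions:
 u(b) = C1 - 4*b^3/3 + 3*b^2/2 + 3*b + exp(-3*b)/3


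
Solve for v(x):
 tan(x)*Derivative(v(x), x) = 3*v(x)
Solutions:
 v(x) = C1*sin(x)^3


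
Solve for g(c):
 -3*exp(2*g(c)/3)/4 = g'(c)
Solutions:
 g(c) = 3*log(-sqrt(-1/(C1 - 3*c))) + 3*log(6)/2
 g(c) = 3*log(-1/(C1 - 3*c))/2 + 3*log(6)/2


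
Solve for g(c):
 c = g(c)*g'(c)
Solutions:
 g(c) = -sqrt(C1 + c^2)
 g(c) = sqrt(C1 + c^2)


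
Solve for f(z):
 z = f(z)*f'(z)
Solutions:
 f(z) = -sqrt(C1 + z^2)
 f(z) = sqrt(C1 + z^2)


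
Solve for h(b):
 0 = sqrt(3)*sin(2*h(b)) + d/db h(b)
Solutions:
 h(b) = pi - acos((-C1 - exp(4*sqrt(3)*b))/(C1 - exp(4*sqrt(3)*b)))/2
 h(b) = acos((-C1 - exp(4*sqrt(3)*b))/(C1 - exp(4*sqrt(3)*b)))/2


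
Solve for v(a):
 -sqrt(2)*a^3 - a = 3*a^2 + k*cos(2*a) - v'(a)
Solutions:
 v(a) = C1 + sqrt(2)*a^4/4 + a^3 + a^2/2 + k*sin(2*a)/2


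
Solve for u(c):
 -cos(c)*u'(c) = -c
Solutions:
 u(c) = C1 + Integral(c/cos(c), c)


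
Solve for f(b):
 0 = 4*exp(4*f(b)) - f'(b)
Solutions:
 f(b) = log(-(-1/(C1 + 16*b))^(1/4))
 f(b) = log(-1/(C1 + 16*b))/4
 f(b) = log(-I*(-1/(C1 + 16*b))^(1/4))
 f(b) = log(I*(-1/(C1 + 16*b))^(1/4))


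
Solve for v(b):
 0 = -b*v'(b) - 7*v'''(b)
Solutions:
 v(b) = C1 + Integral(C2*airyai(-7^(2/3)*b/7) + C3*airybi(-7^(2/3)*b/7), b)


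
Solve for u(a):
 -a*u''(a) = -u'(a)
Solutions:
 u(a) = C1 + C2*a^2


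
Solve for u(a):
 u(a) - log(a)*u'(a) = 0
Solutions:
 u(a) = C1*exp(li(a))


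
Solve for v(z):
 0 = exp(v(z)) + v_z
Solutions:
 v(z) = log(1/(C1 + z))


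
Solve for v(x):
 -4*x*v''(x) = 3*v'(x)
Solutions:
 v(x) = C1 + C2*x^(1/4)


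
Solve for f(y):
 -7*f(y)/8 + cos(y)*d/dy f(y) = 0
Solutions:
 f(y) = C1*(sin(y) + 1)^(7/16)/(sin(y) - 1)^(7/16)


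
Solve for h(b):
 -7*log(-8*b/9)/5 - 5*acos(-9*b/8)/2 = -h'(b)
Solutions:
 h(b) = C1 + 7*b*log(-b)/5 + 5*b*acos(-9*b/8)/2 - 14*b*log(3)/5 - 7*b/5 + 21*b*log(2)/5 + 5*sqrt(64 - 81*b^2)/18


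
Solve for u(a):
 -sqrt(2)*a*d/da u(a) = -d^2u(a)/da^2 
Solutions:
 u(a) = C1 + C2*erfi(2^(3/4)*a/2)


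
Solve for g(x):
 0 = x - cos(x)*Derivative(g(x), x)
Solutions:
 g(x) = C1 + Integral(x/cos(x), x)


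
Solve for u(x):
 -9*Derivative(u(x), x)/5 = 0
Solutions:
 u(x) = C1


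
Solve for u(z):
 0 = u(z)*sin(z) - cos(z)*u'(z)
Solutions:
 u(z) = C1/cos(z)


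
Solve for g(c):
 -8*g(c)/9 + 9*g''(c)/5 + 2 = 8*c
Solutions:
 g(c) = C1*exp(-2*sqrt(10)*c/9) + C2*exp(2*sqrt(10)*c/9) - 9*c + 9/4


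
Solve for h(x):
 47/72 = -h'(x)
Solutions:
 h(x) = C1 - 47*x/72


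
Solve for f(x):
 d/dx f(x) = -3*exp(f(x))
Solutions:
 f(x) = log(1/(C1 + 3*x))


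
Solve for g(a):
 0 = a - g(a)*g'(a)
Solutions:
 g(a) = -sqrt(C1 + a^2)
 g(a) = sqrt(C1 + a^2)


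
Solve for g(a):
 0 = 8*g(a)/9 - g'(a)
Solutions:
 g(a) = C1*exp(8*a/9)


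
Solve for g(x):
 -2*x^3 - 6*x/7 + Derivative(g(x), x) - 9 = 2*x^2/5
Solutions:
 g(x) = C1 + x^4/2 + 2*x^3/15 + 3*x^2/7 + 9*x


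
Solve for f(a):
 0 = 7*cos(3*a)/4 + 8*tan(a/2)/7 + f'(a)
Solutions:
 f(a) = C1 + 16*log(cos(a/2))/7 - 7*sin(3*a)/12


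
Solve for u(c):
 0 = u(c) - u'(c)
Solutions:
 u(c) = C1*exp(c)


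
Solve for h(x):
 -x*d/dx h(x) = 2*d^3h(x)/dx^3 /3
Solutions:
 h(x) = C1 + Integral(C2*airyai(-2^(2/3)*3^(1/3)*x/2) + C3*airybi(-2^(2/3)*3^(1/3)*x/2), x)


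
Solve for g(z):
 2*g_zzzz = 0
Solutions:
 g(z) = C1 + C2*z + C3*z^2 + C4*z^3


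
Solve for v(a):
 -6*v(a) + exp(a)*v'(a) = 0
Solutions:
 v(a) = C1*exp(-6*exp(-a))


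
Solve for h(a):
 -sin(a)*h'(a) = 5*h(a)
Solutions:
 h(a) = C1*sqrt(cos(a) + 1)*(cos(a)^2 + 2*cos(a) + 1)/(sqrt(cos(a) - 1)*(cos(a)^2 - 2*cos(a) + 1))


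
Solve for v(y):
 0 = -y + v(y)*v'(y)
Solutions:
 v(y) = -sqrt(C1 + y^2)
 v(y) = sqrt(C1 + y^2)


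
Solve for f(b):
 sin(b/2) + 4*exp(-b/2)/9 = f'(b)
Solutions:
 f(b) = C1 - 2*cos(b/2) - 8*exp(-b/2)/9


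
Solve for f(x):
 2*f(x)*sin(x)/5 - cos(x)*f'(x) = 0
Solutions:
 f(x) = C1/cos(x)^(2/5)


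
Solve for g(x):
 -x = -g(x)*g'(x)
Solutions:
 g(x) = -sqrt(C1 + x^2)
 g(x) = sqrt(C1 + x^2)


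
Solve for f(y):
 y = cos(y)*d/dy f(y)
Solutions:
 f(y) = C1 + Integral(y/cos(y), y)


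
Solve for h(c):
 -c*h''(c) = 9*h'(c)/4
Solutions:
 h(c) = C1 + C2/c^(5/4)


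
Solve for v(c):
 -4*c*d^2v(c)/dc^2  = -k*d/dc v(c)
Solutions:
 v(c) = C1 + c^(re(k)/4 + 1)*(C2*sin(log(c)*Abs(im(k))/4) + C3*cos(log(c)*im(k)/4))


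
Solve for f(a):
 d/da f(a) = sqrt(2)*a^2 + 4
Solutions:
 f(a) = C1 + sqrt(2)*a^3/3 + 4*a


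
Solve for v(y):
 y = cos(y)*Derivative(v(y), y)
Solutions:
 v(y) = C1 + Integral(y/cos(y), y)


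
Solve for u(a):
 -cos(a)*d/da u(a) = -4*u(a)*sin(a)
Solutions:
 u(a) = C1/cos(a)^4


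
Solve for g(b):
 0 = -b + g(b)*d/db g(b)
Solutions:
 g(b) = -sqrt(C1 + b^2)
 g(b) = sqrt(C1 + b^2)


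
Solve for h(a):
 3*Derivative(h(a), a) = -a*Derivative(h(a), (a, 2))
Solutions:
 h(a) = C1 + C2/a^2


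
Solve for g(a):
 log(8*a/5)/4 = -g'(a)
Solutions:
 g(a) = C1 - a*log(a)/4 - 3*a*log(2)/4 + a/4 + a*log(5)/4


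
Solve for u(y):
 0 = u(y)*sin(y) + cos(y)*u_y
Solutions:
 u(y) = C1*cos(y)


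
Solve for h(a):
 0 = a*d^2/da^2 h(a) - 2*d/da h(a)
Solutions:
 h(a) = C1 + C2*a^3


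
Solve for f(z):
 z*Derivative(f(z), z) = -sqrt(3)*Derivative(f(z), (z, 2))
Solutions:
 f(z) = C1 + C2*erf(sqrt(2)*3^(3/4)*z/6)


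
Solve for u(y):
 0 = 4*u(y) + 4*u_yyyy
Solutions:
 u(y) = (C1*sin(sqrt(2)*y/2) + C2*cos(sqrt(2)*y/2))*exp(-sqrt(2)*y/2) + (C3*sin(sqrt(2)*y/2) + C4*cos(sqrt(2)*y/2))*exp(sqrt(2)*y/2)


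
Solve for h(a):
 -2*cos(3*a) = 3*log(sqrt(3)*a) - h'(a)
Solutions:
 h(a) = C1 + 3*a*log(a) - 3*a + 3*a*log(3)/2 + 2*sin(3*a)/3


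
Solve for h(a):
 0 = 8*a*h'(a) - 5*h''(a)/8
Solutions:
 h(a) = C1 + C2*erfi(4*sqrt(10)*a/5)


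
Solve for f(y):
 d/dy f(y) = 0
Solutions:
 f(y) = C1


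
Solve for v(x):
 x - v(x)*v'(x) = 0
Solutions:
 v(x) = -sqrt(C1 + x^2)
 v(x) = sqrt(C1 + x^2)


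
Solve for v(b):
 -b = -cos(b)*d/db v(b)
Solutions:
 v(b) = C1 + Integral(b/cos(b), b)


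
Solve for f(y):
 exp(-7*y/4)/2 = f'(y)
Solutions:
 f(y) = C1 - 2*exp(-7*y/4)/7


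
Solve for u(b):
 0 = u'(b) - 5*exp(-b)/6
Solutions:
 u(b) = C1 - 5*exp(-b)/6


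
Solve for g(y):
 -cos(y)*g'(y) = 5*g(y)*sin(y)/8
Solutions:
 g(y) = C1*cos(y)^(5/8)


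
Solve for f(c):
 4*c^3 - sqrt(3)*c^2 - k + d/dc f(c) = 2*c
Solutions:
 f(c) = C1 - c^4 + sqrt(3)*c^3/3 + c^2 + c*k


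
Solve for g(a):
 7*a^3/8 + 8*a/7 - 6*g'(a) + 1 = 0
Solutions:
 g(a) = C1 + 7*a^4/192 + 2*a^2/21 + a/6


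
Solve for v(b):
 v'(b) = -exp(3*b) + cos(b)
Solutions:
 v(b) = C1 - exp(3*b)/3 + sin(b)


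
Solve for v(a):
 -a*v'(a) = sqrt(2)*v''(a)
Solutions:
 v(a) = C1 + C2*erf(2^(1/4)*a/2)


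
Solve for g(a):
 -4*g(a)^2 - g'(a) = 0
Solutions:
 g(a) = 1/(C1 + 4*a)


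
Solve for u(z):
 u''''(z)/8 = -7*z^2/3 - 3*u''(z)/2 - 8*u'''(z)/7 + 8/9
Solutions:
 u(z) = C1 + C2*z + C3*exp(2*z*(-16 + sqrt(109))/7) + C4*exp(-2*z*(sqrt(109) + 16)/7) - 7*z^4/54 + 32*z^3/81 - 541*z^2/1134


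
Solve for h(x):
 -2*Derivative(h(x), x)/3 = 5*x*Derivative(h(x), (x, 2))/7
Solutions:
 h(x) = C1 + C2*x^(1/15)


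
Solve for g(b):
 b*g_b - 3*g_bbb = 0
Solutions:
 g(b) = C1 + Integral(C2*airyai(3^(2/3)*b/3) + C3*airybi(3^(2/3)*b/3), b)


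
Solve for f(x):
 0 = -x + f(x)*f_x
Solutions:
 f(x) = -sqrt(C1 + x^2)
 f(x) = sqrt(C1 + x^2)


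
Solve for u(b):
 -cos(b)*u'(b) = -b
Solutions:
 u(b) = C1 + Integral(b/cos(b), b)


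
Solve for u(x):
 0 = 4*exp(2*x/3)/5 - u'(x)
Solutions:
 u(x) = C1 + 6*exp(2*x/3)/5


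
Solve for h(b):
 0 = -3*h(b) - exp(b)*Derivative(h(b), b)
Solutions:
 h(b) = C1*exp(3*exp(-b))


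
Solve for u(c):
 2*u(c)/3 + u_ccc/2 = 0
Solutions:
 u(c) = C3*exp(-6^(2/3)*c/3) + (C1*sin(2^(2/3)*3^(1/6)*c/2) + C2*cos(2^(2/3)*3^(1/6)*c/2))*exp(6^(2/3)*c/6)


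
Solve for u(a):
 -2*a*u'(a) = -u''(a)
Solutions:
 u(a) = C1 + C2*erfi(a)


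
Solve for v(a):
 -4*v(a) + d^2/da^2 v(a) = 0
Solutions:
 v(a) = C1*exp(-2*a) + C2*exp(2*a)


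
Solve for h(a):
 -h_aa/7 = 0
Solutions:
 h(a) = C1 + C2*a


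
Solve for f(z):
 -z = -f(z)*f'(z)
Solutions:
 f(z) = -sqrt(C1 + z^2)
 f(z) = sqrt(C1 + z^2)


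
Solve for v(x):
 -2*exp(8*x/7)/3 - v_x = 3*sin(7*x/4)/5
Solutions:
 v(x) = C1 - 7*exp(8*x/7)/12 + 12*cos(7*x/4)/35


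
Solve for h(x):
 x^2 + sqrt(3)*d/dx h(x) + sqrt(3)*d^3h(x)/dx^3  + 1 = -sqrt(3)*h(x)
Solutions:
 h(x) = C1*exp(6^(1/3)*x*(-2*3^(1/3)/(9 + sqrt(93))^(1/3) + 2^(1/3)*(9 + sqrt(93))^(1/3))/12)*sin(2^(1/3)*3^(1/6)*x*(6/(9 + sqrt(93))^(1/3) + 2^(1/3)*3^(2/3)*(9 + sqrt(93))^(1/3))/12) + C2*exp(6^(1/3)*x*(-2*3^(1/3)/(9 + sqrt(93))^(1/3) + 2^(1/3)*(9 + sqrt(93))^(1/3))/12)*cos(2^(1/3)*3^(1/6)*x*(6/(9 + sqrt(93))^(1/3) + 2^(1/3)*3^(2/3)*(9 + sqrt(93))^(1/3))/12) + C3*exp(-6^(1/3)*x*(-2*3^(1/3)/(9 + sqrt(93))^(1/3) + 2^(1/3)*(9 + sqrt(93))^(1/3))/6) - sqrt(3)*x^2/3 + 2*sqrt(3)*x/3 - sqrt(3)


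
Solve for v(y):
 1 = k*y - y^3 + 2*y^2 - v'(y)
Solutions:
 v(y) = C1 + k*y^2/2 - y^4/4 + 2*y^3/3 - y


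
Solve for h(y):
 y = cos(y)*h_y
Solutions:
 h(y) = C1 + Integral(y/cos(y), y)


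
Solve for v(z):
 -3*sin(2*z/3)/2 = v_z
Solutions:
 v(z) = C1 + 9*cos(2*z/3)/4


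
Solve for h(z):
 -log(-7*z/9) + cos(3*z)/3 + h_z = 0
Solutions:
 h(z) = C1 + z*log(-z) - 2*z*log(3) - z + z*log(7) - sin(3*z)/9


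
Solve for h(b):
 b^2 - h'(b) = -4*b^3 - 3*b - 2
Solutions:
 h(b) = C1 + b^4 + b^3/3 + 3*b^2/2 + 2*b


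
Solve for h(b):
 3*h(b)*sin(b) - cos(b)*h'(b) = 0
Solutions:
 h(b) = C1/cos(b)^3


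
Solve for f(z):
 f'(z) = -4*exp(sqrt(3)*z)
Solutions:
 f(z) = C1 - 4*sqrt(3)*exp(sqrt(3)*z)/3


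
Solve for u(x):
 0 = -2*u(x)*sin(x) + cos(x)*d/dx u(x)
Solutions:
 u(x) = C1/cos(x)^2


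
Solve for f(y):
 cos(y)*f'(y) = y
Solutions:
 f(y) = C1 + Integral(y/cos(y), y)


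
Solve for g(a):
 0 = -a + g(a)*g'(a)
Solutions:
 g(a) = -sqrt(C1 + a^2)
 g(a) = sqrt(C1 + a^2)


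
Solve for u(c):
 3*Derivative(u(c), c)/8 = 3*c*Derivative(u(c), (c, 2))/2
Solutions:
 u(c) = C1 + C2*c^(5/4)


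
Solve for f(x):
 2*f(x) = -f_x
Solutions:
 f(x) = C1*exp(-2*x)


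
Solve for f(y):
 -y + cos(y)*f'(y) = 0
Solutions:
 f(y) = C1 + Integral(y/cos(y), y)


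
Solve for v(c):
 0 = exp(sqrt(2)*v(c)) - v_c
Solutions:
 v(c) = sqrt(2)*(2*log(-1/(C1 + c)) - log(2))/4


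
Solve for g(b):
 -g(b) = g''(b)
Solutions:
 g(b) = C1*sin(b) + C2*cos(b)


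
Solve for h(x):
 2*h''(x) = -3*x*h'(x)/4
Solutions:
 h(x) = C1 + C2*erf(sqrt(3)*x/4)


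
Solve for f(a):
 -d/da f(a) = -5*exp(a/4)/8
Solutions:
 f(a) = C1 + 5*exp(a/4)/2


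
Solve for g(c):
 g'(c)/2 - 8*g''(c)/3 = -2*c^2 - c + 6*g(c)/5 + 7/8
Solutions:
 g(c) = 5*c^2/3 + 20*c/9 + (C1*sin(3*sqrt(1255)*c/160) + C2*cos(3*sqrt(1255)*c/160))*exp(3*c/32) - 3115/432


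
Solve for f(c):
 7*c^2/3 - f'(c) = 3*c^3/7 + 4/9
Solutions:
 f(c) = C1 - 3*c^4/28 + 7*c^3/9 - 4*c/9


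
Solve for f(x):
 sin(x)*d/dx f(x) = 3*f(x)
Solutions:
 f(x) = C1*(cos(x) - 1)^(3/2)/(cos(x) + 1)^(3/2)


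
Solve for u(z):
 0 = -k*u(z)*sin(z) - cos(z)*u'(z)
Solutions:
 u(z) = C1*exp(k*log(cos(z)))


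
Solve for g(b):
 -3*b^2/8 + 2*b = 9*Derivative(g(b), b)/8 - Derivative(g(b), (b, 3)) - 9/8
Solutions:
 g(b) = C1 + C2*exp(-3*sqrt(2)*b/4) + C3*exp(3*sqrt(2)*b/4) - b^3/9 + 8*b^2/9 + 11*b/27


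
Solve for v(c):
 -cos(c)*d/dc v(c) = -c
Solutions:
 v(c) = C1 + Integral(c/cos(c), c)


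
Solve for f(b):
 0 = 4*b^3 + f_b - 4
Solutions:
 f(b) = C1 - b^4 + 4*b


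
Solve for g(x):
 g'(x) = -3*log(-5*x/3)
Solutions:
 g(x) = C1 - 3*x*log(-x) + 3*x*(-log(5) + 1 + log(3))


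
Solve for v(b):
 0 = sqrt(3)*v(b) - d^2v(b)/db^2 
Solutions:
 v(b) = C1*exp(-3^(1/4)*b) + C2*exp(3^(1/4)*b)


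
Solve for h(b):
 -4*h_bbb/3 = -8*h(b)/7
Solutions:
 h(b) = C3*exp(6^(1/3)*7^(2/3)*b/7) + (C1*sin(2^(1/3)*3^(5/6)*7^(2/3)*b/14) + C2*cos(2^(1/3)*3^(5/6)*7^(2/3)*b/14))*exp(-6^(1/3)*7^(2/3)*b/14)


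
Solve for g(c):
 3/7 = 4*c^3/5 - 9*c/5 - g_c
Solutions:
 g(c) = C1 + c^4/5 - 9*c^2/10 - 3*c/7


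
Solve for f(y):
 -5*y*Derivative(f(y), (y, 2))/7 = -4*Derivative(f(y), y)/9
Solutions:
 f(y) = C1 + C2*y^(73/45)


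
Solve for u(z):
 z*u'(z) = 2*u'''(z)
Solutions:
 u(z) = C1 + Integral(C2*airyai(2^(2/3)*z/2) + C3*airybi(2^(2/3)*z/2), z)


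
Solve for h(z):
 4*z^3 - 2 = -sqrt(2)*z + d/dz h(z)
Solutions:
 h(z) = C1 + z^4 + sqrt(2)*z^2/2 - 2*z


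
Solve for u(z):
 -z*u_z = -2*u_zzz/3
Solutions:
 u(z) = C1 + Integral(C2*airyai(2^(2/3)*3^(1/3)*z/2) + C3*airybi(2^(2/3)*3^(1/3)*z/2), z)


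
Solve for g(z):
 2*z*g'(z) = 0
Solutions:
 g(z) = C1


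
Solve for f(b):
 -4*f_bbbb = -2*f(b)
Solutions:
 f(b) = C1*exp(-2^(3/4)*b/2) + C2*exp(2^(3/4)*b/2) + C3*sin(2^(3/4)*b/2) + C4*cos(2^(3/4)*b/2)


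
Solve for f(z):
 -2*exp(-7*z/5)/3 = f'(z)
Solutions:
 f(z) = C1 + 10*exp(-7*z/5)/21


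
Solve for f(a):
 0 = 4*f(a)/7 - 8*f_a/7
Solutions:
 f(a) = C1*exp(a/2)


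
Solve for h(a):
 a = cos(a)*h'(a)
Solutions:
 h(a) = C1 + Integral(a/cos(a), a)


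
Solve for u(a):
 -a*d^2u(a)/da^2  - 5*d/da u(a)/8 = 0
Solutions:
 u(a) = C1 + C2*a^(3/8)


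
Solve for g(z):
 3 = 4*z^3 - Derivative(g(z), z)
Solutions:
 g(z) = C1 + z^4 - 3*z


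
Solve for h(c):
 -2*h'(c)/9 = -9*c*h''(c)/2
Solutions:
 h(c) = C1 + C2*c^(85/81)


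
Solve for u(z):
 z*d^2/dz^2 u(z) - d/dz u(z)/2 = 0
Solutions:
 u(z) = C1 + C2*z^(3/2)


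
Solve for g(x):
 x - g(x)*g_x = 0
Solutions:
 g(x) = -sqrt(C1 + x^2)
 g(x) = sqrt(C1 + x^2)
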